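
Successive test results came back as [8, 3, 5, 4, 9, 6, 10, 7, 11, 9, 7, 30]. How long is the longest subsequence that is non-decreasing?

Track the smallest tail for each achievable length (allowing ties):
8 → extends → [8]
3 → replaces 8 → [3]
5 → extends → [3, 5]
4 → replaces 5 → [3, 4]
9 → extends → [3, 4, 9]
6 → replaces 9 → [3, 4, 6]
10 → extends → [3, 4, 6, 10]
7 → replaces 10 → [3, 4, 6, 7]
11 → extends → [3, 4, 6, 7, 11]
9 → replaces 11 → [3, 4, 6, 7, 9]
7 → replaces 9 → [3, 4, 6, 7, 7]
30 → extends → [3, 4, 6, 7, 7, 30]
Six tails, so the longest non-decreasing subsequence has length 6 (e.g. 3, 5, 9, 10, 11, 30).

6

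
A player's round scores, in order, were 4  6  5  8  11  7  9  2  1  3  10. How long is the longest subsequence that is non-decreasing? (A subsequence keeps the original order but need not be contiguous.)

5

Let dp[i] be the length of the longest such subsequence ending at index i:
i:      1  2  3  4  5  6  7  8  9 10 11
a[i]:   4  6  5  8 11  7  9  2  1  3 10
dp:     1  2  2  3  4  3  4  1  1  2  5
Maximum dp value is 5.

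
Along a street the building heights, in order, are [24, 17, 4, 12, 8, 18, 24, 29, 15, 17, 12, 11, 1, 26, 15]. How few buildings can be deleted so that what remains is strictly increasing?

10

Fewest deletions = n − (longest strictly increasing subsequence).
i:      1  2  3  4  5  6  7  8  9 10 11 12 13 14 15
a[i]:  24 17  4 12  8 18 24 29 15 17 12 11  1 26 15
dp:     1  1  1  2  2  3  4  5  3  4  3  3  1  5  4
max dp = 5, so deletions = 15 − 5 = 10.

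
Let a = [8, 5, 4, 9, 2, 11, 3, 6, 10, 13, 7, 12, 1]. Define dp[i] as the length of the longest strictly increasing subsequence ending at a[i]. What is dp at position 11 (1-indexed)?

4

dp[i] = 1 + max{dp[j] : j<i, a[j]<a[i]} (or 1 if no such j):
i:      1  2  3  4  5  6  7  8  9 10 11 12 13
a[i]:   8  5  4  9  2 11  3  6 10 13  7 12  1
dp:     1  1  1  2  1  3  2  3  4  5  4  5  1
At index 11 the value is 4.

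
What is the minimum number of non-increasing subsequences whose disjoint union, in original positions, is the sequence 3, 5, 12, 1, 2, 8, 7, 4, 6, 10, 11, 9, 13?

7

Place each on the leftmost legal pile:
3 → new pile 1 (tops now [3])
5 → new pile 2 (tops now [3, 5])
12 → new pile 3 (tops now [3, 5, 12])
1 → pile 1 (tops now [1, 5, 12])
2 → pile 2 (tops now [1, 2, 12])
8 → pile 3 (tops now [1, 2, 8])
7 → pile 3 (tops now [1, 2, 7])
4 → pile 3 (tops now [1, 2, 4])
6 → new pile 4 (tops now [1, 2, 4, 6])
10 → new pile 5 (tops now [1, 2, 4, 6, 10])
11 → new pile 6 (tops now [1, 2, 4, 6, 10, 11])
9 → pile 5 (tops now [1, 2, 4, 6, 9, 11])
13 → new pile 7 (tops now [1, 2, 4, 6, 9, 11, 13])
Seven piles.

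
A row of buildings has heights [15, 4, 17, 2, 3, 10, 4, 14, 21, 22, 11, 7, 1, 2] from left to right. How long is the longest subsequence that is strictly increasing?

Track the smallest tail for each achievable length (strict):
15 → extends → [15]
4 → replaces 15 → [4]
17 → extends → [4, 17]
2 → replaces 4 → [2, 17]
3 → replaces 17 → [2, 3]
10 → extends → [2, 3, 10]
4 → replaces 10 → [2, 3, 4]
14 → extends → [2, 3, 4, 14]
21 → extends → [2, 3, 4, 14, 21]
22 → extends → [2, 3, 4, 14, 21, 22]
11 → replaces 14 → [2, 3, 4, 11, 21, 22]
7 → replaces 11 → [2, 3, 4, 7, 21, 22]
1 → replaces 2 → [1, 3, 4, 7, 21, 22]
2 → replaces 3 → [1, 2, 4, 7, 21, 22]
Six tails, so the longest strictly increasing subsequence has length 6 (e.g. 2, 3, 10, 14, 21, 22).

6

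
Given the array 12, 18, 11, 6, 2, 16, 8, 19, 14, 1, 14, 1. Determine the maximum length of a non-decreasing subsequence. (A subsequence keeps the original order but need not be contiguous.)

Let dp[i] be the length of the longest such subsequence ending at index i:
i:      1  2  3  4  5  6  7  8  9 10 11 12
a[i]:  12 18 11  6  2 16  8 19 14  1 14  1
dp:     1  2  1  1  1  2  2  3  3  1  4  2
Maximum dp value is 4.

4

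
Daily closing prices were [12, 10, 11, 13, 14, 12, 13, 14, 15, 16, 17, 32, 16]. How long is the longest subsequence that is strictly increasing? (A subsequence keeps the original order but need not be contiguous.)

Let dp[i] be the length of the longest such subsequence ending at index i:
i:      1  2  3  4  5  6  7  8  9 10 11 12 13
a[i]:  12 10 11 13 14 12 13 14 15 16 17 32 16
dp:     1  1  2  3  4  3  4  5  6  7  8  9  7
Maximum dp value is 9.

9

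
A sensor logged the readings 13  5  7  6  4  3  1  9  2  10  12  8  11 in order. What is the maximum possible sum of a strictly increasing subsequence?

43

Let S[i] be the best sum of a strictly increasing subsequence ending at i:
i:      1  2  3  4  5  6  7  8  9 10 11 12 13
a[i]:  13  5  7  6  4  3  1  9  2 10 12  8 11
S:     13  5 12 11  4  3  1 21  3 31 43 20 42
Maximum is 43 (e.g. 5 + 7 + 9 + 10 + 12).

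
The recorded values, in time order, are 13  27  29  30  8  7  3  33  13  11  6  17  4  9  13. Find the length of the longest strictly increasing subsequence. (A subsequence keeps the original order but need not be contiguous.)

Track the smallest tail for each achievable length (strict):
13 → extends → [13]
27 → extends → [13, 27]
29 → extends → [13, 27, 29]
30 → extends → [13, 27, 29, 30]
8 → replaces 13 → [8, 27, 29, 30]
7 → replaces 8 → [7, 27, 29, 30]
3 → replaces 7 → [3, 27, 29, 30]
33 → extends → [3, 27, 29, 30, 33]
13 → replaces 27 → [3, 13, 29, 30, 33]
11 → replaces 13 → [3, 11, 29, 30, 33]
6 → replaces 11 → [3, 6, 29, 30, 33]
17 → replaces 29 → [3, 6, 17, 30, 33]
4 → replaces 6 → [3, 4, 17, 30, 33]
9 → replaces 17 → [3, 4, 9, 30, 33]
13 → replaces 30 → [3, 4, 9, 13, 33]
Five tails, so the longest strictly increasing subsequence has length 5 (e.g. 13, 27, 29, 30, 33).

5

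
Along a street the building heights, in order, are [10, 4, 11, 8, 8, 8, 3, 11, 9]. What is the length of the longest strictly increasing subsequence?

Track the smallest tail for each achievable length (strict):
10 → extends → [10]
4 → replaces 10 → [4]
11 → extends → [4, 11]
8 → replaces 11 → [4, 8]
8 → already a tail → [4, 8]
8 → already a tail → [4, 8]
3 → replaces 4 → [3, 8]
11 → extends → [3, 8, 11]
9 → replaces 11 → [3, 8, 9]
Three tails, so the longest strictly increasing subsequence has length 3 (e.g. 4, 8, 11).

3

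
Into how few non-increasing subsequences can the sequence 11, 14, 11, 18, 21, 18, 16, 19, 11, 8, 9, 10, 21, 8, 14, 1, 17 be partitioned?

Place each on the leftmost legal pile:
11 → new pile 1 (tops now [11])
14 → new pile 2 (tops now [11, 14])
11 → pile 1 (tops now [11, 14])
18 → new pile 3 (tops now [11, 14, 18])
21 → new pile 4 (tops now [11, 14, 18, 21])
18 → pile 3 (tops now [11, 14, 18, 21])
16 → pile 3 (tops now [11, 14, 16, 21])
19 → pile 4 (tops now [11, 14, 16, 19])
11 → pile 1 (tops now [11, 14, 16, 19])
8 → pile 1 (tops now [8, 14, 16, 19])
9 → pile 2 (tops now [8, 9, 16, 19])
10 → pile 3 (tops now [8, 9, 10, 19])
21 → new pile 5 (tops now [8, 9, 10, 19, 21])
8 → pile 1 (tops now [8, 9, 10, 19, 21])
14 → pile 4 (tops now [8, 9, 10, 14, 21])
1 → pile 1 (tops now [1, 9, 10, 14, 21])
17 → pile 5 (tops now [1, 9, 10, 14, 17])
Five piles.

5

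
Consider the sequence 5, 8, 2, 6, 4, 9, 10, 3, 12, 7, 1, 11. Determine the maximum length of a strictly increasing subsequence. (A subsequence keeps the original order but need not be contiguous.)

Let dp[i] be the length of the longest such subsequence ending at index i:
i:      1  2  3  4  5  6  7  8  9 10 11 12
a[i]:   5  8  2  6  4  9 10  3 12  7  1 11
dp:     1  2  1  2  2  3  4  2  5  3  1  5
Maximum dp value is 5.

5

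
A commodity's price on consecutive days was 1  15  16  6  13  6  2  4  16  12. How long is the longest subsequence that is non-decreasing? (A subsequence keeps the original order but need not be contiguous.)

Track the smallest tail for each achievable length (allowing ties):
1 → extends → [1]
15 → extends → [1, 15]
16 → extends → [1, 15, 16]
6 → replaces 15 → [1, 6, 16]
13 → replaces 16 → [1, 6, 13]
6 → replaces 13 → [1, 6, 6]
2 → replaces 6 → [1, 2, 6]
4 → replaces 6 → [1, 2, 4]
16 → extends → [1, 2, 4, 16]
12 → replaces 16 → [1, 2, 4, 12]
Four tails, so the longest non-decreasing subsequence has length 4 (e.g. 1, 15, 16, 16).

4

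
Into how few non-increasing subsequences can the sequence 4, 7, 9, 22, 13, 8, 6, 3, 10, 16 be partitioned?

Place each on the leftmost legal pile:
4 → new pile 1 (tops now [4])
7 → new pile 2 (tops now [4, 7])
9 → new pile 3 (tops now [4, 7, 9])
22 → new pile 4 (tops now [4, 7, 9, 22])
13 → pile 4 (tops now [4, 7, 9, 13])
8 → pile 3 (tops now [4, 7, 8, 13])
6 → pile 2 (tops now [4, 6, 8, 13])
3 → pile 1 (tops now [3, 6, 8, 13])
10 → pile 4 (tops now [3, 6, 8, 10])
16 → new pile 5 (tops now [3, 6, 8, 10, 16])
Five piles.

5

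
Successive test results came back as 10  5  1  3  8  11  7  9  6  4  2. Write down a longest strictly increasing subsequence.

1, 3, 8, 11

Patience tails give the LIS length; then backtrack through the dp parents:
10 → extends → [10]
5 → replaces 10 → [5]
1 → replaces 5 → [1]
3 → extends → [1, 3]
8 → extends → [1, 3, 8]
11 → extends → [1, 3, 8, 11]
7 → replaces 8 → [1, 3, 7, 11]
9 → replaces 11 → [1, 3, 7, 9]
6 → replaces 7 → [1, 3, 6, 9]
4 → replaces 6 → [1, 3, 4, 9]
2 → replaces 3 → [1, 2, 4, 9]
Length 4; one witness is 1, 3, 8, 11.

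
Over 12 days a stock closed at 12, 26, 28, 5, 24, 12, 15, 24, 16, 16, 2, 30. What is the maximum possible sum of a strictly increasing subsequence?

96

Let S[i] be the best sum of a strictly increasing subsequence ending at i:
i:      1  2  3  4  5  6  7  8  9 10 11 12
a[i]:  12 26 28  5 24 12 15 24 16 16  2 30
S:     12 38 66  5 36 17 32 56 48 48  2 96
Maximum is 96 (e.g. 12 + 26 + 28 + 30).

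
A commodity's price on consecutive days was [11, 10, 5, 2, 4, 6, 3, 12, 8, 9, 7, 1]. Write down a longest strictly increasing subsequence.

2, 4, 6, 8, 9

Patience tails give the LIS length; then backtrack through the dp parents:
11 → extends → [11]
10 → replaces 11 → [10]
5 → replaces 10 → [5]
2 → replaces 5 → [2]
4 → extends → [2, 4]
6 → extends → [2, 4, 6]
3 → replaces 4 → [2, 3, 6]
12 → extends → [2, 3, 6, 12]
8 → replaces 12 → [2, 3, 6, 8]
9 → extends → [2, 3, 6, 8, 9]
7 → replaces 8 → [2, 3, 6, 7, 9]
1 → replaces 2 → [1, 3, 6, 7, 9]
Length 5; one witness is 2, 4, 6, 8, 9.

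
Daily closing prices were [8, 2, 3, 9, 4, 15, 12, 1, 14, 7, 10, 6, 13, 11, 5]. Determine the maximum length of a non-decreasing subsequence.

6

Track the smallest tail for each achievable length (allowing ties):
8 → extends → [8]
2 → replaces 8 → [2]
3 → extends → [2, 3]
9 → extends → [2, 3, 9]
4 → replaces 9 → [2, 3, 4]
15 → extends → [2, 3, 4, 15]
12 → replaces 15 → [2, 3, 4, 12]
1 → replaces 2 → [1, 3, 4, 12]
14 → extends → [1, 3, 4, 12, 14]
7 → replaces 12 → [1, 3, 4, 7, 14]
10 → replaces 14 → [1, 3, 4, 7, 10]
6 → replaces 7 → [1, 3, 4, 6, 10]
13 → extends → [1, 3, 4, 6, 10, 13]
11 → replaces 13 → [1, 3, 4, 6, 10, 11]
5 → replaces 6 → [1, 3, 4, 5, 10, 11]
Six tails, so the longest non-decreasing subsequence has length 6 (e.g. 2, 3, 4, 7, 10, 13).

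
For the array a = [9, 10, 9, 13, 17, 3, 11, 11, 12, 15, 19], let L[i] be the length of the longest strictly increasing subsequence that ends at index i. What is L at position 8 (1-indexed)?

dp[i] = 1 + max{dp[j] : j<i, a[j]<a[i]} (or 1 if no such j):
i:      1  2  3  4  5  6  7  8  9 10 11
a[i]:   9 10  9 13 17  3 11 11 12 15 19
dp:     1  2  1  3  4  1  3  3  4  5  6
At index 8 the value is 3.

3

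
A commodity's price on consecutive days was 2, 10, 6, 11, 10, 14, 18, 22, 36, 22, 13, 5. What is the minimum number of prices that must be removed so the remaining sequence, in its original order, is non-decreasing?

Fewest deletions = n − (longest non-decreasing subsequence).
i:      1  2  3  4  5  6  7  8  9 10 11 12
a[i]:   2 10  6 11 10 14 18 22 36 22 13  5
dp:     1  2  2  3  3  4  5  6  7  7  4  2
max dp = 7, so deletions = 12 − 7 = 5.

5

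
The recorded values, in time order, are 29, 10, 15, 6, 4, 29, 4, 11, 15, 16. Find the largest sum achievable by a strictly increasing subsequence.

Let S[i] be the best sum of a strictly increasing subsequence ending at i:
i:      1  2  3  4  5  6  7  8  9 10
a[i]:  29 10 15  6  4 29  4 11 15 16
S:     29 10 25  6  4 54  4 21 36 52
Maximum is 54 (e.g. 10 + 15 + 29).

54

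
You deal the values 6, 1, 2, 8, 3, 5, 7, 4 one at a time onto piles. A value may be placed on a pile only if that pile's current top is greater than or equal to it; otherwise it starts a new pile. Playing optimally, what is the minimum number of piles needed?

Place each on the leftmost legal pile:
6 → new pile 1 (tops now [6])
1 → pile 1 (tops now [1])
2 → new pile 2 (tops now [1, 2])
8 → new pile 3 (tops now [1, 2, 8])
3 → pile 3 (tops now [1, 2, 3])
5 → new pile 4 (tops now [1, 2, 3, 5])
7 → new pile 5 (tops now [1, 2, 3, 5, 7])
4 → pile 4 (tops now [1, 2, 3, 4, 7])
Five piles.

5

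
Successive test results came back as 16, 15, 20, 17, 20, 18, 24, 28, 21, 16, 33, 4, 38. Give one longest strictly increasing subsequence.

Patience tails give the LIS length; then backtrack through the dp parents:
16 → extends → [16]
15 → replaces 16 → [15]
20 → extends → [15, 20]
17 → replaces 20 → [15, 17]
20 → extends → [15, 17, 20]
18 → replaces 20 → [15, 17, 18]
24 → extends → [15, 17, 18, 24]
28 → extends → [15, 17, 18, 24, 28]
21 → replaces 24 → [15, 17, 18, 21, 28]
16 → replaces 17 → [15, 16, 18, 21, 28]
33 → extends → [15, 16, 18, 21, 28, 33]
4 → replaces 15 → [4, 16, 18, 21, 28, 33]
38 → extends → [4, 16, 18, 21, 28, 33, 38]
Length 7; one witness is 16, 17, 20, 24, 28, 33, 38.

16, 17, 20, 24, 28, 33, 38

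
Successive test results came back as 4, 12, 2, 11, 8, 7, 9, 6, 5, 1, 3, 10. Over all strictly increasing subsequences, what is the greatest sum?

31

Let S[i] be the best sum of a strictly increasing subsequence ending at i:
i:      1  2  3  4  5  6  7  8  9 10 11 12
a[i]:   4 12  2 11  8  7  9  6  5  1  3 10
S:      4 16  2 15 12 11 21 10  9  1  5 31
Maximum is 31 (e.g. 4 + 8 + 9 + 10).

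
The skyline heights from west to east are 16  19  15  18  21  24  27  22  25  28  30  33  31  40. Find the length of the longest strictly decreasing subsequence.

Negate each value so 'decreasing' becomes 'increasing', then run patience tails on the negated sequence:
-16 → extends → [-16]
-19 → replaces -16 → [-19]
-15 → extends → [-19, -15]
-18 → replaces -15 → [-19, -18]
-21 → replaces -19 → [-21, -18]
-24 → replaces -21 → [-24, -18]
-27 → replaces -24 → [-27, -18]
-22 → replaces -18 → [-27, -22]
-25 → replaces -22 → [-27, -25]
-28 → replaces -27 → [-28, -25]
-30 → replaces -28 → [-30, -25]
-33 → replaces -30 → [-33, -25]
-31 → replaces -25 → [-33, -31]
-40 → replaces -33 → [-40, -31]
Two tails, so the longest strictly decreasing subsequence of the original has length 2.

2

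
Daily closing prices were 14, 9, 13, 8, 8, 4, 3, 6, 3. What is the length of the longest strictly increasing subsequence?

2

Let dp[i] be the length of the longest such subsequence ending at index i:
i:      1  2  3  4  5  6  7  8  9
a[i]:  14  9 13  8  8  4  3  6  3
dp:     1  1  2  1  1  1  1  2  1
Maximum dp value is 2.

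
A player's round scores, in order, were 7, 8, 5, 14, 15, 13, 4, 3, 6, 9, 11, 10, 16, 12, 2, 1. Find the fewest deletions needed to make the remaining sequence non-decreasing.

11

Fewest deletions = n − (longest non-decreasing subsequence).
Patience tails:
7 → extends → [7]
8 → extends → [7, 8]
5 → replaces 7 → [5, 8]
14 → extends → [5, 8, 14]
15 → extends → [5, 8, 14, 15]
13 → replaces 14 → [5, 8, 13, 15]
4 → replaces 5 → [4, 8, 13, 15]
3 → replaces 4 → [3, 8, 13, 15]
6 → replaces 8 → [3, 6, 13, 15]
9 → replaces 13 → [3, 6, 9, 15]
11 → replaces 15 → [3, 6, 9, 11]
10 → replaces 11 → [3, 6, 9, 10]
16 → extends → [3, 6, 9, 10, 16]
12 → replaces 16 → [3, 6, 9, 10, 12]
2 → replaces 3 → [2, 6, 9, 10, 12]
1 → replaces 2 → [1, 6, 9, 10, 12]
Longest non-decreasing subsequence has length 5, so deletions = 16 − 5 = 11.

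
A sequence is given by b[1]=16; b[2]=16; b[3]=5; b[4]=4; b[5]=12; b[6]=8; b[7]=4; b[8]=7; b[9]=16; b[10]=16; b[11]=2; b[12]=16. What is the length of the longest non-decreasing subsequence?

6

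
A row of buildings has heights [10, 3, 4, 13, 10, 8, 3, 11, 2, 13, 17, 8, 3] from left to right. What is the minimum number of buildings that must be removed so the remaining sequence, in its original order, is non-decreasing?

Fewest deletions = n − (longest non-decreasing subsequence).
Patience tails:
10 → extends → [10]
3 → replaces 10 → [3]
4 → extends → [3, 4]
13 → extends → [3, 4, 13]
10 → replaces 13 → [3, 4, 10]
8 → replaces 10 → [3, 4, 8]
3 → replaces 4 → [3, 3, 8]
11 → extends → [3, 3, 8, 11]
2 → replaces 3 → [2, 3, 8, 11]
13 → extends → [2, 3, 8, 11, 13]
17 → extends → [2, 3, 8, 11, 13, 17]
8 → replaces 11 → [2, 3, 8, 8, 13, 17]
3 → replaces 8 → [2, 3, 3, 8, 13, 17]
Longest non-decreasing subsequence has length 6, so deletions = 13 − 6 = 7.

7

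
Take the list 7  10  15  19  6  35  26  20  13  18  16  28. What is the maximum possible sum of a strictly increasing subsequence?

Let S[i] be the best sum of a strictly increasing subsequence ending at i:
i:       1   2   3   4   5   6   7   8   9  10  11  12
a[i]:    7  10  15  19   6  35  26  20  13  18  16  28
S:       7  17  32  51   6  86  77  71  30  50  48 105
Maximum is 105 (e.g. 7 + 10 + 15 + 19 + 26 + 28).

105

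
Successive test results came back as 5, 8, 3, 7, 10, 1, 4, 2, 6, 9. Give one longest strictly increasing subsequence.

3, 4, 6, 9

Patience tails give the LIS length; then backtrack through the dp parents:
5 → extends → [5]
8 → extends → [5, 8]
3 → replaces 5 → [3, 8]
7 → replaces 8 → [3, 7]
10 → extends → [3, 7, 10]
1 → replaces 3 → [1, 7, 10]
4 → replaces 7 → [1, 4, 10]
2 → replaces 4 → [1, 2, 10]
6 → replaces 10 → [1, 2, 6]
9 → extends → [1, 2, 6, 9]
Length 4; one witness is 3, 4, 6, 9.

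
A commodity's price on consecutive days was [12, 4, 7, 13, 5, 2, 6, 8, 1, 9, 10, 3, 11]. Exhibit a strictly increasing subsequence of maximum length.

Patience tails give the LIS length; then backtrack through the dp parents:
12 → extends → [12]
4 → replaces 12 → [4]
7 → extends → [4, 7]
13 → extends → [4, 7, 13]
5 → replaces 7 → [4, 5, 13]
2 → replaces 4 → [2, 5, 13]
6 → replaces 13 → [2, 5, 6]
8 → extends → [2, 5, 6, 8]
1 → replaces 2 → [1, 5, 6, 8]
9 → extends → [1, 5, 6, 8, 9]
10 → extends → [1, 5, 6, 8, 9, 10]
3 → replaces 5 → [1, 3, 6, 8, 9, 10]
11 → extends → [1, 3, 6, 8, 9, 10, 11]
Length 7; one witness is 4, 5, 6, 8, 9, 10, 11.

4, 5, 6, 8, 9, 10, 11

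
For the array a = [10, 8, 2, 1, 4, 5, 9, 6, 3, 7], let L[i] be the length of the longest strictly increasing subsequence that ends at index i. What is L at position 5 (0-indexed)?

3

dp[i] = 1 + max{dp[j] : j<i, a[j]<a[i]} (or 1 if no such j):
i:      0  1  2  3  4  5  6  7  8  9
a[i]:  10  8  2  1  4  5  9  6  3  7
dp:     1  1  1  1  2  3  4  4  2  5
At index 5 the value is 3.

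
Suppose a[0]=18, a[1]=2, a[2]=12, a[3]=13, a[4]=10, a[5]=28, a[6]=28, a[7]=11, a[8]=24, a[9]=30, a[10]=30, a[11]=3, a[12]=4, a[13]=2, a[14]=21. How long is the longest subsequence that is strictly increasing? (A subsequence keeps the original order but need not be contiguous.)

Let dp[i] be the length of the longest such subsequence ending at index i:
i:      0  1  2  3  4  5  6  7  8  9 10 11 12 13 14
a[i]:  18  2 12 13 10 28 28 11 24 30 30  3  4  2 21
dp:     1  1  2  3  2  4  4  3  4  5  5  2  3  1  4
Maximum dp value is 5.

5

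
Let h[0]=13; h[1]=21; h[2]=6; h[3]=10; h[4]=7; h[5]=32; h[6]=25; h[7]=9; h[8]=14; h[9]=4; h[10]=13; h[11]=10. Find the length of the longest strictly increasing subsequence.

4

Track the smallest tail for each achievable length (strict):
13 → extends → [13]
21 → extends → [13, 21]
6 → replaces 13 → [6, 21]
10 → replaces 21 → [6, 10]
7 → replaces 10 → [6, 7]
32 → extends → [6, 7, 32]
25 → replaces 32 → [6, 7, 25]
9 → replaces 25 → [6, 7, 9]
14 → extends → [6, 7, 9, 14]
4 → replaces 6 → [4, 7, 9, 14]
13 → replaces 14 → [4, 7, 9, 13]
10 → replaces 13 → [4, 7, 9, 10]
Four tails, so the longest strictly increasing subsequence has length 4 (e.g. 6, 7, 9, 14).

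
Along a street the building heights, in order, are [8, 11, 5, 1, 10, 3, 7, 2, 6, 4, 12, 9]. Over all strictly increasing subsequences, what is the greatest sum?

31

Let S[i] be the best sum of a strictly increasing subsequence ending at i:
i:      1  2  3  4  5  6  7  8  9 10 11 12
a[i]:   8 11  5  1 10  3  7  2  6  4 12  9
S:      8 19  5  1 18  4 12  3 11  8 31 21
Maximum is 31 (e.g. 8 + 11 + 12).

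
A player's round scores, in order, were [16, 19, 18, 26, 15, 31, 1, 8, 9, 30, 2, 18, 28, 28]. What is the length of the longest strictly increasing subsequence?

5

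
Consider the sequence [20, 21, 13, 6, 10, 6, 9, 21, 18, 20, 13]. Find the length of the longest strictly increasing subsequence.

Let dp[i] be the length of the longest such subsequence ending at index i:
i:      1  2  3  4  5  6  7  8  9 10 11
a[i]:  20 21 13  6 10  6  9 21 18 20 13
dp:     1  2  1  1  2  1  2  3  3  4  3
Maximum dp value is 4.

4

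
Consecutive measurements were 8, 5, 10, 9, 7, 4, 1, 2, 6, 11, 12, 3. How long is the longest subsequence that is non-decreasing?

5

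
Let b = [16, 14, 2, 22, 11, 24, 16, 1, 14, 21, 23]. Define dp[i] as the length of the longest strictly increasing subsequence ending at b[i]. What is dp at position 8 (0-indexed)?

3

dp[i] = 1 + max{dp[j] : j<i, b[j]<b[i]} (or 1 if no such j):
i:      0  1  2  3  4  5  6  7  8  9 10
b[i]:  16 14  2 22 11 24 16  1 14 21 23
dp:     1  1  1  2  2  3  3  1  3  4  5
At index 8 the value is 3.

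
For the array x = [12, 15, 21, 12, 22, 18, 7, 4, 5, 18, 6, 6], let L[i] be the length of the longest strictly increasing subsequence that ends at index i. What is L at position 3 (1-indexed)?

dp[i] = 1 + max{dp[j] : j<i, x[j]<x[i]} (or 1 if no such j):
i:      1  2  3  4  5  6  7  8  9 10 11 12
x[i]:  12 15 21 12 22 18  7  4  5 18  6  6
dp:     1  2  3  1  4  3  1  1  2  3  3  3
At index 3 the value is 3.

3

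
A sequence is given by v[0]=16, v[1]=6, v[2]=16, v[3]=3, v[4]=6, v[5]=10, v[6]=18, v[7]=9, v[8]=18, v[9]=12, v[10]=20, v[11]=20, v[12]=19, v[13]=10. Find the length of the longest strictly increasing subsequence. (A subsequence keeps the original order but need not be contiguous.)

5

Track the smallest tail for each achievable length (strict):
16 → extends → [16]
6 → replaces 16 → [6]
16 → extends → [6, 16]
3 → replaces 6 → [3, 16]
6 → replaces 16 → [3, 6]
10 → extends → [3, 6, 10]
18 → extends → [3, 6, 10, 18]
9 → replaces 10 → [3, 6, 9, 18]
18 → already a tail → [3, 6, 9, 18]
12 → replaces 18 → [3, 6, 9, 12]
20 → extends → [3, 6, 9, 12, 20]
20 → already a tail → [3, 6, 9, 12, 20]
19 → replaces 20 → [3, 6, 9, 12, 19]
10 → replaces 12 → [3, 6, 9, 10, 19]
Five tails, so the longest strictly increasing subsequence has length 5 (e.g. 3, 6, 10, 18, 20).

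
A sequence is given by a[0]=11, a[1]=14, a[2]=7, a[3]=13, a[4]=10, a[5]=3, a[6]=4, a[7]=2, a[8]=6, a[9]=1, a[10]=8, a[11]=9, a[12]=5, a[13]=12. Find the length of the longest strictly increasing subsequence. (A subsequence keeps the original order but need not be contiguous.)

6

Track the smallest tail for each achievable length (strict):
11 → extends → [11]
14 → extends → [11, 14]
7 → replaces 11 → [7, 14]
13 → replaces 14 → [7, 13]
10 → replaces 13 → [7, 10]
3 → replaces 7 → [3, 10]
4 → replaces 10 → [3, 4]
2 → replaces 3 → [2, 4]
6 → extends → [2, 4, 6]
1 → replaces 2 → [1, 4, 6]
8 → extends → [1, 4, 6, 8]
9 → extends → [1, 4, 6, 8, 9]
5 → replaces 6 → [1, 4, 5, 8, 9]
12 → extends → [1, 4, 5, 8, 9, 12]
Six tails, so the longest strictly increasing subsequence has length 6 (e.g. 3, 4, 6, 8, 9, 12).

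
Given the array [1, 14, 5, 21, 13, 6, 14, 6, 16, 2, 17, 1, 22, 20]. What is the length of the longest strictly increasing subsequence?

7

Let dp[i] be the length of the longest such subsequence ending at index i:
i:      1  2  3  4  5  6  7  8  9 10 11 12 13 14
a[i]:   1 14  5 21 13  6 14  6 16  2 17  1 22 20
dp:     1  2  2  3  3  3  4  3  5  2  6  1  7  7
Maximum dp value is 7.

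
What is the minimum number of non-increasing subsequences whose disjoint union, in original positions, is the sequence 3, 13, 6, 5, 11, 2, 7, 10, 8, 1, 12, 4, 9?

5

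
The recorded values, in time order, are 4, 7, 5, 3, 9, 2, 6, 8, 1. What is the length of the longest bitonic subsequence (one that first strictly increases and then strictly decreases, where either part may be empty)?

inc[i] = longest strictly increasing subsequence ending at i; dec[i] = longest strictly decreasing subsequence starting at i:
i:     1 2 3 4 5 6 7 8 9
a[i]:  4 7 5 3 9 2 6 8 1
inc:   1 2 2 1 3 1 3 4 1
dec:   4 5 4 3 3 2 2 2 1
Best peak at i=2 (value 7): inc=2, dec=5, length 2+5−1 = 6.

6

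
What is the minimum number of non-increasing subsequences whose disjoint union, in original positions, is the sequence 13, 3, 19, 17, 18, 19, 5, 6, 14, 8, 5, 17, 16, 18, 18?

Place each on the leftmost legal pile:
13 → new pile 1 (tops now [13])
3 → pile 1 (tops now [3])
19 → new pile 2 (tops now [3, 19])
17 → pile 2 (tops now [3, 17])
18 → new pile 3 (tops now [3, 17, 18])
19 → new pile 4 (tops now [3, 17, 18, 19])
5 → pile 2 (tops now [3, 5, 18, 19])
6 → pile 3 (tops now [3, 5, 6, 19])
14 → pile 4 (tops now [3, 5, 6, 14])
8 → pile 4 (tops now [3, 5, 6, 8])
5 → pile 2 (tops now [3, 5, 6, 8])
17 → new pile 5 (tops now [3, 5, 6, 8, 17])
16 → pile 5 (tops now [3, 5, 6, 8, 16])
18 → new pile 6 (tops now [3, 5, 6, 8, 16, 18])
18 → pile 6 (tops now [3, 5, 6, 8, 16, 18])
Six piles.

6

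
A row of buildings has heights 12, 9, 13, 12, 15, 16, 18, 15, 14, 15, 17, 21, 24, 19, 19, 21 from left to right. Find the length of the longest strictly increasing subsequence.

Track the smallest tail for each achievable length (strict):
12 → extends → [12]
9 → replaces 12 → [9]
13 → extends → [9, 13]
12 → replaces 13 → [9, 12]
15 → extends → [9, 12, 15]
16 → extends → [9, 12, 15, 16]
18 → extends → [9, 12, 15, 16, 18]
15 → already a tail → [9, 12, 15, 16, 18]
14 → replaces 15 → [9, 12, 14, 16, 18]
15 → replaces 16 → [9, 12, 14, 15, 18]
17 → replaces 18 → [9, 12, 14, 15, 17]
21 → extends → [9, 12, 14, 15, 17, 21]
24 → extends → [9, 12, 14, 15, 17, 21, 24]
19 → replaces 21 → [9, 12, 14, 15, 17, 19, 24]
19 → already a tail → [9, 12, 14, 15, 17, 19, 24]
21 → replaces 24 → [9, 12, 14, 15, 17, 19, 21]
Seven tails, so the longest strictly increasing subsequence has length 7 (e.g. 12, 13, 15, 16, 18, 21, 24).

7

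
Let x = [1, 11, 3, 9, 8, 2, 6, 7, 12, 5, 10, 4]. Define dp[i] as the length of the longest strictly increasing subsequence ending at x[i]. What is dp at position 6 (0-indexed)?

3

dp[i] = 1 + max{dp[j] : j<i, x[j]<x[i]} (or 1 if no such j):
i:      0  1  2  3  4  5  6  7  8  9 10 11
x[i]:   1 11  3  9  8  2  6  7 12  5 10  4
dp:     1  2  2  3  3  2  3  4  5  3  5  3
At index 6 the value is 3.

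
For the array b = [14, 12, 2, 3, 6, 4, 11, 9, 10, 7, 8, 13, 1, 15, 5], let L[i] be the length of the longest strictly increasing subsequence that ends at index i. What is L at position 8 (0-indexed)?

dp[i] = 1 + max{dp[j] : j<i, b[j]<b[i]} (or 1 if no such j):
i:      0  1  2  3  4  5  6  7  8  9 10 11 12 13 14
b[i]:  14 12  2  3  6  4 11  9 10  7  8 13  1 15  5
dp:     1  1  1  2  3  3  4  4  5  4  5  6  1  7  4
At index 8 the value is 5.

5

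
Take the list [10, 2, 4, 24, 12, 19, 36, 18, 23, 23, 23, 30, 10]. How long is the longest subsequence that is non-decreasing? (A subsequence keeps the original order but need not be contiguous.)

8

Track the smallest tail for each achievable length (allowing ties):
10 → extends → [10]
2 → replaces 10 → [2]
4 → extends → [2, 4]
24 → extends → [2, 4, 24]
12 → replaces 24 → [2, 4, 12]
19 → extends → [2, 4, 12, 19]
36 → extends → [2, 4, 12, 19, 36]
18 → replaces 19 → [2, 4, 12, 18, 36]
23 → replaces 36 → [2, 4, 12, 18, 23]
23 → extends → [2, 4, 12, 18, 23, 23]
23 → extends → [2, 4, 12, 18, 23, 23, 23]
30 → extends → [2, 4, 12, 18, 23, 23, 23, 30]
10 → replaces 12 → [2, 4, 10, 18, 23, 23, 23, 30]
Eight tails, so the longest non-decreasing subsequence has length 8 (e.g. 2, 4, 12, 19, 23, 23, 23, 30).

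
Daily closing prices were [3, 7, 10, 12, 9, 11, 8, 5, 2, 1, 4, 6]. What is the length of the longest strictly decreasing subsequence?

6

Negate each value so 'decreasing' becomes 'increasing', then run patience tails on the negated sequence:
-3 → extends → [-3]
-7 → replaces -3 → [-7]
-10 → replaces -7 → [-10]
-12 → replaces -10 → [-12]
-9 → extends → [-12, -9]
-11 → replaces -9 → [-12, -11]
-8 → extends → [-12, -11, -8]
-5 → extends → [-12, -11, -8, -5]
-2 → extends → [-12, -11, -8, -5, -2]
-1 → extends → [-12, -11, -8, -5, -2, -1]
-4 → replaces -2 → [-12, -11, -8, -5, -4, -1]
-6 → replaces -5 → [-12, -11, -8, -6, -4, -1]
Six tails, so the longest strictly decreasing subsequence of the original has length 6.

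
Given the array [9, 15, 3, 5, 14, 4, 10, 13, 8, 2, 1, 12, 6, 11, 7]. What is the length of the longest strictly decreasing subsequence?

6

Let dp[i] be the longest strictly decreasing subsequence ending at i:
i:      1  2  3  4  5  6  7  8  9 10 11 12 13 14 15
a[i]:   9 15  3  5 14  4 10 13  8  2  1 12  6 11  7
dp:     1  1  2  2  2  3  3  3  4  5  6  4  5  5  6
Maximum is 6.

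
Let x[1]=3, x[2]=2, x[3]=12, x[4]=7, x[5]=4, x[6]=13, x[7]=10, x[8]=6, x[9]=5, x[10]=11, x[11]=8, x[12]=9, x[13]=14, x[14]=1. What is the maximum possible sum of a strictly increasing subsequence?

45

Let S[i] be the best sum of a strictly increasing subsequence ending at i:
i:      1  2  3  4  5  6  7  8  9 10 11 12 13 14
x[i]:   3  2 12  7  4 13 10  6  5 11  8  9 14  1
S:      3  2 15 10  7 28 20 13 12 31 21 30 45  1
Maximum is 45 (e.g. 3 + 7 + 10 + 11 + 14).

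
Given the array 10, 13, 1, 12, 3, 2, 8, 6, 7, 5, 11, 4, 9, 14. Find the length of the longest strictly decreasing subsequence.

Let dp[i] be the longest strictly decreasing subsequence ending at i:
i:      1  2  3  4  5  6  7  8  9 10 11 12 13 14
a[i]:  10 13  1 12  3  2  8  6  7  5 11  4  9 14
dp:     1  1  2  2  3  4  3  4  4  5  3  6  4  1
Maximum is 6.

6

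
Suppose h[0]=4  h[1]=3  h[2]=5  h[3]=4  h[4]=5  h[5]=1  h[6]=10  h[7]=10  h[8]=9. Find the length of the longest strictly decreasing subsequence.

Negate each value so 'decreasing' becomes 'increasing', then run patience tails on the negated sequence:
-4 → extends → [-4]
-3 → extends → [-4, -3]
-5 → replaces -4 → [-5, -3]
-4 → replaces -3 → [-5, -4]
-5 → already a tail → [-5, -4]
-1 → extends → [-5, -4, -1]
-10 → replaces -5 → [-10, -4, -1]
-10 → already a tail → [-10, -4, -1]
-9 → replaces -4 → [-10, -9, -1]
Three tails, so the longest strictly decreasing subsequence of the original has length 3.

3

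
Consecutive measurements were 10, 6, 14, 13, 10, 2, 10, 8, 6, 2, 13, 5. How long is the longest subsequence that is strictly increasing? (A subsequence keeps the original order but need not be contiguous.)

Track the smallest tail for each achievable length (strict):
10 → extends → [10]
6 → replaces 10 → [6]
14 → extends → [6, 14]
13 → replaces 14 → [6, 13]
10 → replaces 13 → [6, 10]
2 → replaces 6 → [2, 10]
10 → already a tail → [2, 10]
8 → replaces 10 → [2, 8]
6 → replaces 8 → [2, 6]
2 → already a tail → [2, 6]
13 → extends → [2, 6, 13]
5 → replaces 6 → [2, 5, 13]
Three tails, so the longest strictly increasing subsequence has length 3 (e.g. 6, 10, 13).

3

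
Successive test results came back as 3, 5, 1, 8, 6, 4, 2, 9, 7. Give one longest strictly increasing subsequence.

Patience tails give the LIS length; then backtrack through the dp parents:
3 → extends → [3]
5 → extends → [3, 5]
1 → replaces 3 → [1, 5]
8 → extends → [1, 5, 8]
6 → replaces 8 → [1, 5, 6]
4 → replaces 5 → [1, 4, 6]
2 → replaces 4 → [1, 2, 6]
9 → extends → [1, 2, 6, 9]
7 → replaces 9 → [1, 2, 6, 7]
Length 4; one witness is 3, 5, 8, 9.

3, 5, 8, 9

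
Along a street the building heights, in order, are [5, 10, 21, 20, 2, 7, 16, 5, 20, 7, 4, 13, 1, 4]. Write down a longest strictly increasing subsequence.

5, 10, 16, 20

Patience tails give the LIS length; then backtrack through the dp parents:
5 → extends → [5]
10 → extends → [5, 10]
21 → extends → [5, 10, 21]
20 → replaces 21 → [5, 10, 20]
2 → replaces 5 → [2, 10, 20]
7 → replaces 10 → [2, 7, 20]
16 → replaces 20 → [2, 7, 16]
5 → replaces 7 → [2, 5, 16]
20 → extends → [2, 5, 16, 20]
7 → replaces 16 → [2, 5, 7, 20]
4 → replaces 5 → [2, 4, 7, 20]
13 → replaces 20 → [2, 4, 7, 13]
1 → replaces 2 → [1, 4, 7, 13]
4 → already a tail → [1, 4, 7, 13]
Length 4; one witness is 5, 10, 16, 20.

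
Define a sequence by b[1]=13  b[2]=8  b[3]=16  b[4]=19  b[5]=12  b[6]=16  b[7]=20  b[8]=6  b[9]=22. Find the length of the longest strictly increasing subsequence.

Let dp[i] be the length of the longest such subsequence ending at index i:
i:      1  2  3  4  5  6  7  8  9
b[i]:  13  8 16 19 12 16 20  6 22
dp:     1  1  2  3  2  3  4  1  5
Maximum dp value is 5.

5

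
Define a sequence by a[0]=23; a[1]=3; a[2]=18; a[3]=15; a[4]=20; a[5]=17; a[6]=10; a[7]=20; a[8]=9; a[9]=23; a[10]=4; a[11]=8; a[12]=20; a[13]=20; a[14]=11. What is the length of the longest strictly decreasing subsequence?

6

Let dp[i] be the longest strictly decreasing subsequence ending at i:
i:      0  1  2  3  4  5  6  7  8  9 10 11 12 13 14
a[i]:  23  3 18 15 20 17 10 20  9 23  4  8 20 20 11
dp:     1  2  2  3  2  3  4  2  5  1  6  6  2  2  4
Maximum is 6.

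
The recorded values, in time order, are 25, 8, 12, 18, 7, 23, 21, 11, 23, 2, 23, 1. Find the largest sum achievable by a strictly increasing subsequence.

82

Let S[i] be the best sum of a strictly increasing subsequence ending at i:
i:      1  2  3  4  5  6  7  8  9 10 11 12
a[i]:  25  8 12 18  7 23 21 11 23  2 23  1
S:     25  8 20 38  7 61 59 19 82  2 82  1
Maximum is 82 (e.g. 8 + 12 + 18 + 21 + 23).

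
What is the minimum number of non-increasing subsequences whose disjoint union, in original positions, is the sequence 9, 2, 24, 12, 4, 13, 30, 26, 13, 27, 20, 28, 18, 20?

The minimum number of non-increasing subsequences covering a sequence equals the length of its longest strictly increasing subsequence.
LIS length is 6 (e.g. 9, 12, 13, 26, 27, 28), so 6 piles are needed.

6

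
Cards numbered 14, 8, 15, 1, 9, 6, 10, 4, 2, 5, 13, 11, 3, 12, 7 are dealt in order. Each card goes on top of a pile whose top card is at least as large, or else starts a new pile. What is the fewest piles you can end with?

5

The minimum number of non-increasing subsequences covering a sequence equals the length of its longest strictly increasing subsequence.
LIS length is 5 (e.g. 8, 9, 10, 11, 12), so 5 piles are needed.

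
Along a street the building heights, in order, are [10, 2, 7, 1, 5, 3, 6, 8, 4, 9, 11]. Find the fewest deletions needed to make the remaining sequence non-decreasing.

Fewest deletions = n − (longest non-decreasing subsequence).
i:      1  2  3  4  5  6  7  8  9 10 11
a[i]:  10  2  7  1  5  3  6  8  4  9 11
dp:     1  1  2  1  2  2  3  4  3  5  6
max dp = 6, so deletions = 11 − 6 = 5.

5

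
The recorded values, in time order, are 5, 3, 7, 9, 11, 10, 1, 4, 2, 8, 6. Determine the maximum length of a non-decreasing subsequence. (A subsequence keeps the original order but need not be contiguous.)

Let dp[i] be the length of the longest such subsequence ending at index i:
i:      1  2  3  4  5  6  7  8  9 10 11
a[i]:   5  3  7  9 11 10  1  4  2  8  6
dp:     1  1  2  3  4  4  1  2  2  3  3
Maximum dp value is 4.

4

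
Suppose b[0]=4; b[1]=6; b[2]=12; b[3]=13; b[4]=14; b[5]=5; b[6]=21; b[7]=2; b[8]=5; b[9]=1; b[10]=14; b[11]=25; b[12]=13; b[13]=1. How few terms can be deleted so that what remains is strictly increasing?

Fewest deletions = n − (longest strictly increasing subsequence).
Patience tails:
4 → extends → [4]
6 → extends → [4, 6]
12 → extends → [4, 6, 12]
13 → extends → [4, 6, 12, 13]
14 → extends → [4, 6, 12, 13, 14]
5 → replaces 6 → [4, 5, 12, 13, 14]
21 → extends → [4, 5, 12, 13, 14, 21]
2 → replaces 4 → [2, 5, 12, 13, 14, 21]
5 → already a tail → [2, 5, 12, 13, 14, 21]
1 → replaces 2 → [1, 5, 12, 13, 14, 21]
14 → already a tail → [1, 5, 12, 13, 14, 21]
25 → extends → [1, 5, 12, 13, 14, 21, 25]
13 → already a tail → [1, 5, 12, 13, 14, 21, 25]
1 → already a tail → [1, 5, 12, 13, 14, 21, 25]
Longest strictly increasing subsequence has length 7, so deletions = 14 − 7 = 7.

7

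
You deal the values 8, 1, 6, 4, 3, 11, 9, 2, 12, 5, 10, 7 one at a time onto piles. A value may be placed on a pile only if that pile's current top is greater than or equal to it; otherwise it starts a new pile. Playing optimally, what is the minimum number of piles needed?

Place each on the leftmost legal pile:
8 → new pile 1 (tops now [8])
1 → pile 1 (tops now [1])
6 → new pile 2 (tops now [1, 6])
4 → pile 2 (tops now [1, 4])
3 → pile 2 (tops now [1, 3])
11 → new pile 3 (tops now [1, 3, 11])
9 → pile 3 (tops now [1, 3, 9])
2 → pile 2 (tops now [1, 2, 9])
12 → new pile 4 (tops now [1, 2, 9, 12])
5 → pile 3 (tops now [1, 2, 5, 12])
10 → pile 4 (tops now [1, 2, 5, 10])
7 → pile 4 (tops now [1, 2, 5, 7])
Four piles.

4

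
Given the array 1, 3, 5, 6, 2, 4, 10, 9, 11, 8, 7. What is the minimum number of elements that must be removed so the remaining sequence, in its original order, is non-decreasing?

Fewest deletions = n − (longest non-decreasing subsequence).
Patience tails:
1 → extends → [1]
3 → extends → [1, 3]
5 → extends → [1, 3, 5]
6 → extends → [1, 3, 5, 6]
2 → replaces 3 → [1, 2, 5, 6]
4 → replaces 5 → [1, 2, 4, 6]
10 → extends → [1, 2, 4, 6, 10]
9 → replaces 10 → [1, 2, 4, 6, 9]
11 → extends → [1, 2, 4, 6, 9, 11]
8 → replaces 9 → [1, 2, 4, 6, 8, 11]
7 → replaces 8 → [1, 2, 4, 6, 7, 11]
Longest non-decreasing subsequence has length 6, so deletions = 11 − 6 = 5.

5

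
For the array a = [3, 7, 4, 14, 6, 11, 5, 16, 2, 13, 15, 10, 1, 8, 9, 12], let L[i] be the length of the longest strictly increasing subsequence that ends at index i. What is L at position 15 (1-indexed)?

dp[i] = 1 + max{dp[j] : j<i, a[j]<a[i]} (or 1 if no such j):
i:      1  2  3  4  5  6  7  8  9 10 11 12 13 14 15 16
a[i]:   3  7  4 14  6 11  5 16  2 13 15 10  1  8  9 12
dp:     1  2  2  3  3  4  3  5  1  5  6  4  1  4  5  6
At index 15 the value is 5.

5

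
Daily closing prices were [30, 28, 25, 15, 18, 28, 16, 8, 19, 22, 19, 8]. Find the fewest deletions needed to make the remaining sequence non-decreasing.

8

Fewest deletions = n − (longest non-decreasing subsequence).
Patience tails:
30 → extends → [30]
28 → replaces 30 → [28]
25 → replaces 28 → [25]
15 → replaces 25 → [15]
18 → extends → [15, 18]
28 → extends → [15, 18, 28]
16 → replaces 18 → [15, 16, 28]
8 → replaces 15 → [8, 16, 28]
19 → replaces 28 → [8, 16, 19]
22 → extends → [8, 16, 19, 22]
19 → replaces 22 → [8, 16, 19, 19]
8 → replaces 16 → [8, 8, 19, 19]
Longest non-decreasing subsequence has length 4, so deletions = 12 − 4 = 8.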